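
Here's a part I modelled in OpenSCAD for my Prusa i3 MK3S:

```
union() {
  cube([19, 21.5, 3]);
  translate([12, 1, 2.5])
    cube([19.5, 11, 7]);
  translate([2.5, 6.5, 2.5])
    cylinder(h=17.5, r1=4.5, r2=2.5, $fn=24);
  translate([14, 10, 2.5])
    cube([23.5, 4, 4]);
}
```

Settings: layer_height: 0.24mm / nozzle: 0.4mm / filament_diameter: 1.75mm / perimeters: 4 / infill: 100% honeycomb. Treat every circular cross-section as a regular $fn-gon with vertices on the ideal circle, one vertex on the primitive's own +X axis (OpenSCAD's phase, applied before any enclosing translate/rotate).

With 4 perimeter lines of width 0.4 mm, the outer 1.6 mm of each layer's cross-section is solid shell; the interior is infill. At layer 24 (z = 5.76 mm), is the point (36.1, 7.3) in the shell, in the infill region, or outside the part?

At z = 5.76 mm: the cube is not intersected at this z (z outside [0, 3]); the 19.5×11 cube at (12, 1) contributes its full rectangle; the cone at (2.5, 6.5) (r1=4.5→r2=2.5) has section circumradius 4.127 here — a regular 24-gon; the cube at (14, 10) (footprint 23.5×4) is included at this height; Taking the union: the regions partially overlap (shared area 35.00 mm²), so overlapping operands fuse into one piece — 2 connected regions. Overall, the cross-section has 2 separate islands. The nearest boundary edge runs (37.50, 10.00)→(31.50, 10.00); distance from the point to it = 2.70 mm. The point is not inside any of the regions above, so it lies outside the cross-section (2.70 mm from the nearest boundary).

outside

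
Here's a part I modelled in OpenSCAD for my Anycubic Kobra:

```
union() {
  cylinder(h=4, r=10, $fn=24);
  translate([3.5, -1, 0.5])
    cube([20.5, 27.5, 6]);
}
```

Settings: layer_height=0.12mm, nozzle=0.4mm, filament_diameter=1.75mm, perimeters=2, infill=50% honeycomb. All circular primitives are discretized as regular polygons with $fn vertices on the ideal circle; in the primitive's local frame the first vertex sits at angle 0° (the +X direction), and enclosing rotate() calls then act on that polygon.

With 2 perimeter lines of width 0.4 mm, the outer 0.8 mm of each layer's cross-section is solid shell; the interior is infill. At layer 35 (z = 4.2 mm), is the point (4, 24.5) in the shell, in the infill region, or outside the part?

At z = 4.2 mm: the cylinder is not intersected at this z (z outside [0, 4]); the 20.5×27.5 cube at (3.5, -1) contributes its full rectangle; Taking the union: only the 20.5×27.5 cube at (3.5, -1) is present, so the union is just that shape — 1 connected region. Overall, the cross-section is a single solid region. The nearest boundary edge runs (3.50, 26.50)→(3.50, -1.00); distance from the point to it = 0.50 mm. The point is inside the cross-section, 0.50 mm from the nearest boundary — within the 0.8 mm shell band (2 × 0.4).

shell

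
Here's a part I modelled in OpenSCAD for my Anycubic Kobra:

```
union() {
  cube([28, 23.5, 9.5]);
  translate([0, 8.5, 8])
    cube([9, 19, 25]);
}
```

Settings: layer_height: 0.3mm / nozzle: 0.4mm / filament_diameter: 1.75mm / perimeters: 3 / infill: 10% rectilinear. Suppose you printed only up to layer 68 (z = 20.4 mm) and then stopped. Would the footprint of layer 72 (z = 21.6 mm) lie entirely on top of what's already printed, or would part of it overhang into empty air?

entirely on top

Compare the two slices. At z = 20.4: the cube is absent (z outside [0, 9.5]); the cube at (0, 8.5) is present — its section is the full 9×19 rectangle (area 171.00 mm²); Combining (union): only the 9×19 cube at (0, 8.5) is present, so the union is just that shape — area = 171.00 mm². At z = 21.6: the cube is not intersected at this z (z outside [0, 9.5]); the cube at (0, 8.5) (footprint 9×19) is included at this height (area 171.00 mm²); Combining (union): only the 9×19 cube at (0, 8.5) is present, so the union is just that shape — area = 171.00 mm². Checking containment: the cross-section at z = 21.6 is a subset of the cross-section at z = 20.4.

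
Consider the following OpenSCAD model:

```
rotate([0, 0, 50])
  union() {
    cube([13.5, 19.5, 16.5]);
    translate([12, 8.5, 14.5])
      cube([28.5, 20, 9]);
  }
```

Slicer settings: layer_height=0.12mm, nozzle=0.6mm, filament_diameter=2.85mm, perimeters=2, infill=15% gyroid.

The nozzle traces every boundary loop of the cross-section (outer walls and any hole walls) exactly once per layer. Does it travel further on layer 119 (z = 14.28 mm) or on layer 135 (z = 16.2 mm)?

Layer 119 (z = 14.28): the 13.5×19.5 cube contributes its full rectangle (perimeter 66.00 mm); the cube at (12, 8.5) does not reach this height (z outside [14.5, 23.5]); Merging all regions: only the 13.5×19.5 cube is present, so the union is just that shape — boundary = 66.00 mm; (rotated 50° about Z; rotation is an isometry so areas/perimeters/island counts are preserved). So its perimeter = 66.00 mm. Layer 135 (z = 16.2): the cube (footprint 13.5×19.5) is included at this height (perimeter 66.00 mm); the cube at (12, 8.5) (footprint 28.5×20) is included at this height (perimeter 97.00 mm); Merging all regions: the regions partially overlap (shared area 16.50 mm²), so the edge portions inside another operand are dropped and the merged outline is re-measured after clipping — boundary = 138.00 mm; (rotated 50° about Z; rotation is an isometry so areas/perimeters/island counts are preserved). So its perimeter = 138.00 mm. Layer 135 is larger (138.00 vs 66.00 mm).

layer 135 (z = 16.2 mm)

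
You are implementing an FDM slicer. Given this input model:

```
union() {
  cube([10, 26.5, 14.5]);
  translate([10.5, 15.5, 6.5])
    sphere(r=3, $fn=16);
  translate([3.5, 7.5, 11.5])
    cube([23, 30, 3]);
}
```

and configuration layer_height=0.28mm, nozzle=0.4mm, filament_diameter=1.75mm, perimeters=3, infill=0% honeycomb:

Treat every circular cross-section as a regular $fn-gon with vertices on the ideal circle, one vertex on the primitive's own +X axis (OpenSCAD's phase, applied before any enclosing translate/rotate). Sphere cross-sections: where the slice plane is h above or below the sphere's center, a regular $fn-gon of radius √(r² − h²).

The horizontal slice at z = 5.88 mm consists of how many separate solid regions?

1

At z = 5.88 mm: the cube (footprint 10×26.5) is included at this height; the r=3 sphere at (10.5, 15.5) contributes a regular 16-gon of circumradius √(3²−0.62²) = 2.935; the cube at (3.5, 7.5) does not reach this height (z outside [11.5, 14.5]); Taking the union: the regions partially overlap (shared area 10.30 mm²), so overlapping operands fuse into one piece — 1 connected region. The result has 1 disconnected region.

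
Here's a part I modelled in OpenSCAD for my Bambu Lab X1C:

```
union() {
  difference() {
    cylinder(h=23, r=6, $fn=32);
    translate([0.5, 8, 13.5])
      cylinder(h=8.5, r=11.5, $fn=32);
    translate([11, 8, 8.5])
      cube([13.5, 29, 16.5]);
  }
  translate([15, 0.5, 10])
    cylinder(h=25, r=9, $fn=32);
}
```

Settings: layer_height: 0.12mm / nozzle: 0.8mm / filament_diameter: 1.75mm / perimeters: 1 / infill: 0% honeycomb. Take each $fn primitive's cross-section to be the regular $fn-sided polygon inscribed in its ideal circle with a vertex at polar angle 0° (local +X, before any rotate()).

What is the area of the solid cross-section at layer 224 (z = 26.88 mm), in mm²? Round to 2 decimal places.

252.84 mm²

At z = 26.88 mm: the cylinder is absent (z outside [0, 23]); the cylinder at (0.5, 8) is absent (z outside [13.5, 22]); the cube at (11, 8) does not reach this height (z outside [8.5, 25]); After the difference (first − rest): the first operand is absent here, so nothing remains; the r=9 cylinder at (15, 0.5) contributes a regular 32-gon of circumradius 9 (area = (32/2)·9.000²·sin(360°/32) = 252.84 mm²); Taking the union: only the r=9 cylinder at (15, 0.5) is present, so the union is just that shape — area = 252.84 mm². Overall, the cross-section is a single solid region. Net area = 252.84 mm².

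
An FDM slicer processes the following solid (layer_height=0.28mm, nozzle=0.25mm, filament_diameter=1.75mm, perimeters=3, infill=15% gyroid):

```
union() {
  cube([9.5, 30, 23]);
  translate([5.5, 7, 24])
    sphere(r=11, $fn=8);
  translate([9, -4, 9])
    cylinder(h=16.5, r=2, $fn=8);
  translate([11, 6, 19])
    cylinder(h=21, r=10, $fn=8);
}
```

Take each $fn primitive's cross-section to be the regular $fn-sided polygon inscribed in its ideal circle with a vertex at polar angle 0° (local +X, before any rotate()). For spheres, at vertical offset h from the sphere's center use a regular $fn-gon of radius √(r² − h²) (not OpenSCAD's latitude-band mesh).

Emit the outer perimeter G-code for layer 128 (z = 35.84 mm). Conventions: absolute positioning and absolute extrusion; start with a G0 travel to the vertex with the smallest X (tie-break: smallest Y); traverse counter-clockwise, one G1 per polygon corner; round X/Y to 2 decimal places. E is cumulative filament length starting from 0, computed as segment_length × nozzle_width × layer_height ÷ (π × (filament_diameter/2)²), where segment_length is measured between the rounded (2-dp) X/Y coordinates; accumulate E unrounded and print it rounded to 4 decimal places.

At z = 35.84 mm: the cube is absent (z outside [0, 23]); the sphere at (5.5, 7) is absent (|z−center|=11.840 > r=11); the cylinder at (9, -4) is not intersected at this z (z outside [9, 25.5]); the cylinder at (11, 6): section is a regular 8-gon, circumradius r=10; Combining (union): only the r=10 cylinder at (11, 6) is present, so the union is just that shape — 1 connected region. The outline is a single polygon with 8 vertices. Extrusion per mm of travel: 0.25 × 0.28 / (π × 0.875²) = 0.029103. Accumulating E over each segment gives final E = 1.7818.

G0 X1.00 Y6.00 Z35.84
G1 X3.93 Y-1.07 E0.2227
G1 X11.00 Y-4.00 E0.4454
G1 X18.07 Y-1.07 E0.6682
G1 X21.00 Y6.00 E0.8909
G1 X18.07 Y13.07 E1.1136
G1 X11.00 Y16.00 E1.3363
G1 X3.93 Y13.07 E1.5591
G1 X1.00 Y6.00 E1.7818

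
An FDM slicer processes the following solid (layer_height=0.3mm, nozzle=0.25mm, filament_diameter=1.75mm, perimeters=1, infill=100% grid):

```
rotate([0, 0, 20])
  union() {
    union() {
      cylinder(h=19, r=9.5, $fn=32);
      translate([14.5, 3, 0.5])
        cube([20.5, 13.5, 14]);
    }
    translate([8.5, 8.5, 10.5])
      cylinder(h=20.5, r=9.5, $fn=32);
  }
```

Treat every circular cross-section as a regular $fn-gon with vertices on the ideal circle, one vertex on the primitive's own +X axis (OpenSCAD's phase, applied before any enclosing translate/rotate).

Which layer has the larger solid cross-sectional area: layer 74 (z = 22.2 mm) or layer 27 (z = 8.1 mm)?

layer 27 (z = 8.1 mm)

Layer 74 (z = 22.2): the cylinder is not intersected at this z (z outside [0, 19]); the cube at (14.5, 3) does not reach this height (z outside [0.5, 14.5]); Merging all regions: nothing is present at this height; the cylinder at (8.5, 8.5): section is a regular 32-gon, circumradius r=9.5 (area = (32/2)·9.500²·sin(360°/32) = 281.71 mm²); Combining (union): only the r=9.5 cylinder at (8.5, 8.5) is present, so the union is just that shape — area = 281.71 mm²; (whole slice rotated 20° about Z — lengths, areas and connectivity unchanged). So its area = 281.71 mm². Layer 27 (z = 8.1): the cylinder: section is a regular 32-gon, circumradius r=9.5 (area = (32/2)·9.500²·sin(360°/32) = 281.71 mm²); the 20.5×13.5 cube at (14.5, 3) contributes its full rectangle (area 276.75 mm²); Merging all regions: the 2 present regions are separate (no shared area or edge), so areas and boundary lengths simply add and each stays a separate island — area = 558.46 mm²; the cylinder at (8.5, 8.5) is not intersected at this z (z outside [10.5, 31]); Merging all regions: only that combined region is present, so the union is just that shape — area = 558.46 mm²; (whole slice rotated 20° about Z — lengths, areas and connectivity unchanged). So its area = 558.46 mm². Layer 27 is larger (558.46 vs 281.71 mm²).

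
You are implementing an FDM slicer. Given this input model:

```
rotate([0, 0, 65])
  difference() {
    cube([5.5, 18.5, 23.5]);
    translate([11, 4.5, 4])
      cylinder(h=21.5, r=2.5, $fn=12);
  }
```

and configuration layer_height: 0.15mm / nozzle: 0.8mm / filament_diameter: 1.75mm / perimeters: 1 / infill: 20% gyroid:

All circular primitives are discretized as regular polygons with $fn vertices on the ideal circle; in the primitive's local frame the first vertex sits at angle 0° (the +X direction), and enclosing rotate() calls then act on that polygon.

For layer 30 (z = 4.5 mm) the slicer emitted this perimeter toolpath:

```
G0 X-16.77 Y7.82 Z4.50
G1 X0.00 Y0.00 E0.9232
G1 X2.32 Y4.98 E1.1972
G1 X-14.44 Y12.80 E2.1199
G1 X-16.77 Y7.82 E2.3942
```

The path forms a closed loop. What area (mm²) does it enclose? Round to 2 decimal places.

Apply the shoelace formula to the sequence of (X, Y) vertices; enclosed area = 101.67 mm².

101.67 mm²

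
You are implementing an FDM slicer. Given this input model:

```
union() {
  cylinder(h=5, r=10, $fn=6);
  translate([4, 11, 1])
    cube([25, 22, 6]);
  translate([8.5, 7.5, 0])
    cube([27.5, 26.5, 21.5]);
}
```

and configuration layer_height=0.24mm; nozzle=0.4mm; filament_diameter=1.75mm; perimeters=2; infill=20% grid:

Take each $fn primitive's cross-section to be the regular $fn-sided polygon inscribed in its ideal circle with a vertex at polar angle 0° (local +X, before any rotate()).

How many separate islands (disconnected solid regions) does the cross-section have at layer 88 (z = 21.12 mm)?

1

At z = 21.12 mm: the cylinder is not intersected at this z (z outside [0, 5]); the cube at (4, 11) does not reach this height (z outside [1, 7]); the 27.5×26.5 cube at (8.5, 7.5) contributes its full rectangle; Combining (union): only the 27.5×26.5 cube at (8.5, 7.5) is present, so the union is just that shape — 1 connected region. Overall, the cross-section is a single solid region. Island count = 1.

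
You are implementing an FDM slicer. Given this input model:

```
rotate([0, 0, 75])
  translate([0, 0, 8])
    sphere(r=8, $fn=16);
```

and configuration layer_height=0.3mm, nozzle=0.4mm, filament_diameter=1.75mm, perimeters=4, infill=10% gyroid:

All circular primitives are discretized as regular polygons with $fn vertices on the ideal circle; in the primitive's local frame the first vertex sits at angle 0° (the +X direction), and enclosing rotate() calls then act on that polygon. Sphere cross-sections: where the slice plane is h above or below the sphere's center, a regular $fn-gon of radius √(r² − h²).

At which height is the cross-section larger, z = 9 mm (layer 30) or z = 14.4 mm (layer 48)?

Layer 30 (z = 9): the r=8 sphere slices to a regular 16-gon of circumradius 7.937 (√(r²−h²) with h=1 from center) (area = (16/2)·7.937²·sin(360°/16) = 192.87 mm²); (rotated 75° about Z; rotation is an isometry so areas/perimeters/island counts are preserved). So its area = 192.87 mm². Layer 48 (z = 14.4): the r=8 sphere slices to a regular 16-gon of circumradius 4.800 (√(r²−h²) with h=6.4 from center) (area = (16/2)·4.800²·sin(360°/16) = 70.54 mm²); (rotated 75° about Z; rotation is an isometry so areas/perimeters/island counts are preserved). So its area = 70.54 mm². Layer 30 is larger (192.87 vs 70.54 mm²).

layer 30 (z = 9 mm)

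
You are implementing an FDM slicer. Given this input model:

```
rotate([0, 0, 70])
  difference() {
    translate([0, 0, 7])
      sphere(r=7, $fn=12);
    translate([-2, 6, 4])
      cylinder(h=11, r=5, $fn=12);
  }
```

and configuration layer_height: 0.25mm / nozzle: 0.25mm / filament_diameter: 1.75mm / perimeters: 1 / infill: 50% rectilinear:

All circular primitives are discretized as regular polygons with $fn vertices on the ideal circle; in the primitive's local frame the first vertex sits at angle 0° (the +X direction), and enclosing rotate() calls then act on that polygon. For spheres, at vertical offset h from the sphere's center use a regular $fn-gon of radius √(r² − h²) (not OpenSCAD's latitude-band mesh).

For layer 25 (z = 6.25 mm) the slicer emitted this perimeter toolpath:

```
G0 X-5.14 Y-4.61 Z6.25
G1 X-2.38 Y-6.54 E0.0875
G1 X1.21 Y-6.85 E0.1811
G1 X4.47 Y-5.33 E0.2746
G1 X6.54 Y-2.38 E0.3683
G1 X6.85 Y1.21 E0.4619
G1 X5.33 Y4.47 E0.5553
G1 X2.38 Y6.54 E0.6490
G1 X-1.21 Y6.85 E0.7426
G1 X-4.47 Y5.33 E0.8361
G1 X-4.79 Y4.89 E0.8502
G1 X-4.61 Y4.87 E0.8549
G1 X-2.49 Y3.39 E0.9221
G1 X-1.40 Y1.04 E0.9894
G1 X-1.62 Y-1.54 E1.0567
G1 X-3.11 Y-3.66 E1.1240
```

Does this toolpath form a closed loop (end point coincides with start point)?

no

Start point (G0): (-5.14, -4.61). End point (last G1): the path does not return to the start — open.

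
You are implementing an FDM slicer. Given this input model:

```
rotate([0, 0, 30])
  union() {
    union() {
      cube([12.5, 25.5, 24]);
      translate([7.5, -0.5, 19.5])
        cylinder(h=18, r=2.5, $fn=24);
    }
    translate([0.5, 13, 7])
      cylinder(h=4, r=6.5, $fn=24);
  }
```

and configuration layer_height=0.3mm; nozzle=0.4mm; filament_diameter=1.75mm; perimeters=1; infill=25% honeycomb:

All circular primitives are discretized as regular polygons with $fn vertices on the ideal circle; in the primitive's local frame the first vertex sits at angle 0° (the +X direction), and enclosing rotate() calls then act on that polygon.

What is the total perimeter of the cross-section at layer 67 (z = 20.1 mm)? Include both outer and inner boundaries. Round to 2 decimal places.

At z = 20.1 mm: the 12.5×25.5 cube contributes its full rectangle (perimeter 76.00 mm); the r=2.5 cylinder at (7.5, -0.5) gives a regular 24-gon of circumradius 2.5 (constant along its height) (perimeter = 2·24·2.500·sin(180°/24) = 15.66 mm); Merging all regions: the regions partially overlap (shared area 7.24 mm²), so the edge portions inside another operand are dropped and the merged outline is re-measured after clipping — boundary = 79.97 mm; the cylinder at (0.5, 13) is not intersected at this z (z outside [7, 11]); Taking the union: only the result so far is present, so the union is just that shape — boundary = 79.97 mm; (whole slice rotated 30° about Z — lengths, areas and connectivity unchanged). Overall, the cross-section is a single solid region. Total boundary length (outer) = 79.97 mm.

79.97 mm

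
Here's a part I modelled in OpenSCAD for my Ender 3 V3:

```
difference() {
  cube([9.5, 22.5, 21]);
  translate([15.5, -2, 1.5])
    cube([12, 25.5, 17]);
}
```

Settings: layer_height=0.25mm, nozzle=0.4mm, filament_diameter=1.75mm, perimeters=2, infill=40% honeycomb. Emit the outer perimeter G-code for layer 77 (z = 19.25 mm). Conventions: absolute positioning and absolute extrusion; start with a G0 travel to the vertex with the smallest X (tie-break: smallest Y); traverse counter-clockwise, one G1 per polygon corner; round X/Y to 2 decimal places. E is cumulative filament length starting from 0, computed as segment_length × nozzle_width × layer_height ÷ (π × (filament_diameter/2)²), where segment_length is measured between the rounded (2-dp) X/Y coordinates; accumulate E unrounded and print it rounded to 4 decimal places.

At z = 19.25 mm: the cube (footprint 9.5×22.5) is included at this height; the cube at (15.5, -2) does not reach this height (z outside [1.5, 18.5]); Subtracting the remaining from the first: none of the subtracted shapes is present at this height, so the 9.5×22.5 cube is unchanged — 1 connected region. The outline is a single polygon with 4 vertices. Extrusion per mm of travel: 0.4 × 0.25 / (π × 0.875²) = 0.041575. Accumulating E over each segment gives final E = 2.6608.

G0 X0.00 Y0.00 Z19.25
G1 X9.50 Y0.00 E0.3950
G1 X9.50 Y22.50 E1.3304
G1 X0.00 Y22.50 E1.7254
G1 X0.00 Y0.00 E2.6608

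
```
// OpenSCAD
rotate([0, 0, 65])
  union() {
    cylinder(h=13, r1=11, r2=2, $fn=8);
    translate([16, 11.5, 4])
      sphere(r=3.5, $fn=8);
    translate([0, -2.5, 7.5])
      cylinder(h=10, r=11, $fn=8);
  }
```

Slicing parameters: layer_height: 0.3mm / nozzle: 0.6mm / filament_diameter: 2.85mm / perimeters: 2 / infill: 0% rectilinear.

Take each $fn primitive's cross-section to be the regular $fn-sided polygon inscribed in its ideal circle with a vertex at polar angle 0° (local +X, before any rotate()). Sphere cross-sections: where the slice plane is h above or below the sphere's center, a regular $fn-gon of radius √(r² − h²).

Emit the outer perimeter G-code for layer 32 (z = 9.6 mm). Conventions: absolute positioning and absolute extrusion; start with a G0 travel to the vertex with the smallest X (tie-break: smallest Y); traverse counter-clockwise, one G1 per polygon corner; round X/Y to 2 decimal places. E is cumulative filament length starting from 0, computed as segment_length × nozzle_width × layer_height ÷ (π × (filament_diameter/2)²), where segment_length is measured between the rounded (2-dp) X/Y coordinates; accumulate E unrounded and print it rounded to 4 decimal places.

At z = 9.6 mm: the cone: at t=0.738 of its height the radius interpolates to r₁+(r₂−r₁)t = 4.354, giving a regular 8-gon of that circumradius; the sphere at (16, 11.5) does not reach this height (|z−center|=5.600 > r=3.5); the r=11 cylinder at (0, -2.5) contributes a regular 8-gon of circumradius 11; Taking the union: the cone lies entirely inside the r=11 cylinder at (0, -2.5), so the union is just the r=11 cylinder at (0, -2.5) — 1 connected region; (rotated 65° about Z; rotation is an isometry so areas/perimeters/island counts are preserved). The outline is a single polygon with 8 vertices. Extrusion per mm of travel: 0.6 × 0.3 / (π × 1.425²) = 0.028216. Accumulating E over each segment gives final E = 1.9004.

G0 X-8.07 Y-4.82 Z9.60
G1 X-2.38 Y-11.03 E0.2377
G1 X6.03 Y-11.39 E0.4752
G1 X12.24 Y-5.71 E0.7126
G1 X12.60 Y2.71 E0.9504
G1 X6.91 Y8.91 E1.1879
G1 X-1.50 Y9.28 E1.4254
G1 X-7.70 Y3.59 E1.6628
G1 X-8.07 Y-4.82 E1.9004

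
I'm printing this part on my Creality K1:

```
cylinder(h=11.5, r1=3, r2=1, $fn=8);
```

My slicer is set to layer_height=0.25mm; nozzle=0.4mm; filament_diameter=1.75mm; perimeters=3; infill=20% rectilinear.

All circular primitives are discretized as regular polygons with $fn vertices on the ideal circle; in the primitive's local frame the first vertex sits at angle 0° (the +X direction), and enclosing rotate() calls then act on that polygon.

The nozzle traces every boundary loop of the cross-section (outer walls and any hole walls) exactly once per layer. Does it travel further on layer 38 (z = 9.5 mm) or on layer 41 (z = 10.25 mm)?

layer 38 (z = 9.5 mm)

Layer 38 (z = 9.5): the cone (r1=3→r2=1) has section circumradius 1.348 here — a regular 8-gon (perimeter = 2·8·1.348·sin(180°/8) = 8.25 mm). So its perimeter = 8.25 mm. Layer 41 (z = 10.25): the cone contributes a regular 8-gon of circumradius 1.217 (interpolated between r1=3 and r2=1 at t=0.891) (perimeter = 2·8·1.217·sin(180°/8) = 7.45 mm). So its perimeter = 7.45 mm. Layer 38 is larger (8.25 vs 7.45 mm).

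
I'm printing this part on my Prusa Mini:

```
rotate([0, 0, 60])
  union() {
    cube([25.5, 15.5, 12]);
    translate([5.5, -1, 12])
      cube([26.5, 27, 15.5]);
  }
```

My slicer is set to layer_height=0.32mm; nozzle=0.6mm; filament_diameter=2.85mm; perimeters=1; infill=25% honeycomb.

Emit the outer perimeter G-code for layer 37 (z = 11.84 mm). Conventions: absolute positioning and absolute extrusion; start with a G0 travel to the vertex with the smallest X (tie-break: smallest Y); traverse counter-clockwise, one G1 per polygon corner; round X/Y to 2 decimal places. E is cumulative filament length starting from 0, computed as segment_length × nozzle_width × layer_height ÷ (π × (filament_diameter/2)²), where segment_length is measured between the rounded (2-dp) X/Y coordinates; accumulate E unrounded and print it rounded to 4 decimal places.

G0 X-13.42 Y7.75 Z11.84
G1 X0.00 Y0.00 E0.4664
G1 X12.75 Y22.08 E1.2338
G1 X-0.67 Y29.83 E1.7002
G1 X-13.42 Y7.75 E2.4676

At z = 11.84 mm: the 25.5×15.5 cube contributes its full rectangle; the cube at (5.5, -1) is absent (z outside [12, 27.5]); Merging all regions: only the 25.5×15.5 cube is present, so the union is just that shape — 1 connected region; (whole slice rotated 60° about Z — lengths, areas and connectivity unchanged). The outline is a single polygon with 4 vertices. Extrusion per mm of travel: 0.6 × 0.32 / (π × 1.425²) = 0.030097. Accumulating E over each segment gives final E = 2.4676.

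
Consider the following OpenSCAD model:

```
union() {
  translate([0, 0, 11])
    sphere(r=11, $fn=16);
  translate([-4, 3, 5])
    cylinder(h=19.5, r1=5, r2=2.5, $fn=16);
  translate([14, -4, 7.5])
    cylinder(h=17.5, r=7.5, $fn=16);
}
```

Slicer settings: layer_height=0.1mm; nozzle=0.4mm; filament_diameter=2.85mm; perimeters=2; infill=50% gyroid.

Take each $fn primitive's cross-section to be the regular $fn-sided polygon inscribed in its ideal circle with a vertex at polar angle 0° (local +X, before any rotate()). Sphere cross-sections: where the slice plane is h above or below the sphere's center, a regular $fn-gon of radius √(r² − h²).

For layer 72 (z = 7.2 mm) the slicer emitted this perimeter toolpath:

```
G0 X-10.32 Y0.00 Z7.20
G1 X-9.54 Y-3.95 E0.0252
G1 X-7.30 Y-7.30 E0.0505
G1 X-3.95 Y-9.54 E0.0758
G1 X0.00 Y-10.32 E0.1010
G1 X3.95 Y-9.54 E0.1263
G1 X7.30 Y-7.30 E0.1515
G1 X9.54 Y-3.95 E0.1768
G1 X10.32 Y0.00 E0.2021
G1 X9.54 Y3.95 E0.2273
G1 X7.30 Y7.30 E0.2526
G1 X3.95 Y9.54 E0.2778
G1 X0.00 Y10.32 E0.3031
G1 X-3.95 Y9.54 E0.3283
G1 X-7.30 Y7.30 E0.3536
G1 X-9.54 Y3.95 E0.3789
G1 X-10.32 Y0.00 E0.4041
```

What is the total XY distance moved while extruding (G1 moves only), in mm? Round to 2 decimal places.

Sum the Euclidean lengths of each G1 segment: total = 64.45 mm.

64.45 mm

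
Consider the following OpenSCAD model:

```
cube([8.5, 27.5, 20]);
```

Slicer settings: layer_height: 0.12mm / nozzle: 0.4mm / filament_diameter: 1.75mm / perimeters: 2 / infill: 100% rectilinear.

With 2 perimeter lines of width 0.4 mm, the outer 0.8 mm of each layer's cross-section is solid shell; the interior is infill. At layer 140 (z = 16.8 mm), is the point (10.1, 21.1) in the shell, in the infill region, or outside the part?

outside

At z = 16.8 mm: the 8.5×27.5 cube contributes its full rectangle. Overall, the cross-section is a single solid region. The nearest boundary edge runs (8.50, 0.00)→(8.50, 27.50); distance from the point to it = 1.60 mm. The point is not inside any of the regions above, so it lies outside the cross-section (1.60 mm from the nearest boundary).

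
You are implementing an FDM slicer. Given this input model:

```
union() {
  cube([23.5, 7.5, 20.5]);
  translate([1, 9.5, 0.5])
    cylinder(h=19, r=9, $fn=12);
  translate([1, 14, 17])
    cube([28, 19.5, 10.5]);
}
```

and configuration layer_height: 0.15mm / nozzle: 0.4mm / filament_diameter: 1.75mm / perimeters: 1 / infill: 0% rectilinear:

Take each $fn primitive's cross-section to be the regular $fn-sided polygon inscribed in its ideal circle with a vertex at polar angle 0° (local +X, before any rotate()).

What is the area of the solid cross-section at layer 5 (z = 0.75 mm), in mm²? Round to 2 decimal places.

369.10 mm²

At z = 0.75 mm: the cube (footprint 23.5×7.5) is included at this height (area 176.25 mm²); the r=9 cylinder at (1, 9.5) gives a regular 12-gon of circumradius 9 (constant along its height) (area = (12/2)·9.000²·sin(360°/12) = 243.00 mm²); the cube at (1, 14) is not intersected at this z (z outside [17, 27.5]); Merging all regions: the regions partially overlap — summed areas 419.25 mm² minus the doubly-counted overlap 50.15 mm² gives 369.10 mm² — area = 369.10 mm². Overall, the cross-section is a single solid region. Net area = 369.10 mm².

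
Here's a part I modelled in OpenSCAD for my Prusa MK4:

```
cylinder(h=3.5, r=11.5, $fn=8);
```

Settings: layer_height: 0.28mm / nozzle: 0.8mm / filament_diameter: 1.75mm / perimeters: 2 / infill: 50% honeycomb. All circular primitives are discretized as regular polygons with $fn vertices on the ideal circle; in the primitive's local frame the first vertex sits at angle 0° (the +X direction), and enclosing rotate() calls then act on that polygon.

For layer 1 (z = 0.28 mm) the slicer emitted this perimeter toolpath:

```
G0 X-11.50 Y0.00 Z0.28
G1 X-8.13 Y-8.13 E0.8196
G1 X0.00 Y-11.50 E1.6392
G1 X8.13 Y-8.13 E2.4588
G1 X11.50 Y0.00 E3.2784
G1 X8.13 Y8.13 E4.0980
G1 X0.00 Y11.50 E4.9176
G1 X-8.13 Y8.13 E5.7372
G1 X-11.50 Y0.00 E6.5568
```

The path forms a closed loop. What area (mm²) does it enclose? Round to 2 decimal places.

373.98 mm²

Apply the shoelace formula to the sequence of (X, Y) vertices; enclosed area = 373.98 mm².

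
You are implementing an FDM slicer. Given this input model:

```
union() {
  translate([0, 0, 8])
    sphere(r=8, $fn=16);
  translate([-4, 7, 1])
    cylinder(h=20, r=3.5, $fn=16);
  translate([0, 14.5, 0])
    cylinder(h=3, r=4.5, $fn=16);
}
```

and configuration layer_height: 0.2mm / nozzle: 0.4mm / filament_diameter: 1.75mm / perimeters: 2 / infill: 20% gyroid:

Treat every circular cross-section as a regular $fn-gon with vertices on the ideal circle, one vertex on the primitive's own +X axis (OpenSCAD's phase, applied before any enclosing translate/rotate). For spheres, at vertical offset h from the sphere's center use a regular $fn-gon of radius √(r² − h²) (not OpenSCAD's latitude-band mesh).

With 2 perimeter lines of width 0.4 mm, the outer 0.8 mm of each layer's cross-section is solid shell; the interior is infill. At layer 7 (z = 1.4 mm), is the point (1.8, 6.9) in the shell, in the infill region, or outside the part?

At z = 1.4 mm: the r=8 sphere contributes a regular 16-gon of circumradius √(8²−6.6²) = 4.521; the r=3.5 cylinder at (-4, 7) contributes a regular 16-gon of circumradius 3.5; the cylinder at (0, 14.5): section is a regular 16-gon, circumradius r=4.5; Merging all regions: the 3 present regions are separate (no shared area or edge), so areas and boundary lengths simply add and each stays a separate island — 3 connected regions. Overall, the cross-section has 3 separate islands. The nearest boundary edge runs (-0.77, 8.34)→(-0.50, 7.00); distance from the point to it = 2.30 mm. The point is not inside any of the regions above, so it lies outside the cross-section (2.30 mm from the nearest boundary).

outside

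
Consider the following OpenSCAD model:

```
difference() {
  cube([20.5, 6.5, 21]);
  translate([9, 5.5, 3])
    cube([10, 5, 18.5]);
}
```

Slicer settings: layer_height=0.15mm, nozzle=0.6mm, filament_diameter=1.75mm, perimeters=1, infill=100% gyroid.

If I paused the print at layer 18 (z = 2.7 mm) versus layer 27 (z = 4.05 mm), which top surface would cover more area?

layer 18 (z = 2.7 mm)

Layer 18 (z = 2.7): the cube (footprint 20.5×6.5) is included at this height (area 133.25 mm²); the cube at (9, 5.5) does not reach this height (z outside [3, 21.5]); Taking the first minus the rest: none of the subtracted shapes is present at this height, so the 20.5×6.5 cube is unchanged — area = 133.25 mm². So its area = 133.25 mm². Layer 27 (z = 4.05): the 20.5×6.5 cube contributes its full rectangle (area 133.25 mm²); the cube at (9, 5.5) is present — its section is the full 10×5 rectangle (area 50.00 mm²); After the difference (first − rest): starting from the 20.5×6.5 cube (133.25 mm²), the 10×5 cube at (9, 5.5) partially overlaps it — only the 10.00 mm² overlap (of its 50.00 mm²) is removed, clipping the outline — area = 123.25 mm². So its area = 123.25 mm². Layer 18 is larger (133.25 vs 123.25 mm²).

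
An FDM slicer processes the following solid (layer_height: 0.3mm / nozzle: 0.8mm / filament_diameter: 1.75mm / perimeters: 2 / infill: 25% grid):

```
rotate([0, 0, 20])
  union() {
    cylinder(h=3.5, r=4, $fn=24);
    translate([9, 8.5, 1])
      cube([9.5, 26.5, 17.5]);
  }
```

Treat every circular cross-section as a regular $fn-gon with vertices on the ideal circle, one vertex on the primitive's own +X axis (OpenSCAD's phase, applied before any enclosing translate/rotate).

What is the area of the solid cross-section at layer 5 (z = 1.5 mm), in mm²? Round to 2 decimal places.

At z = 1.5 mm: the r=4 cylinder gives a regular 24-gon of circumradius 4 (constant along its height) (area = (24/2)·4.000²·sin(360°/24) = 49.69 mm²); the cube at (9, 8.5) is present — its section is the full 9.5×26.5 rectangle (area 251.75 mm²); Combining (union): the 2 present regions are separate (no shared area or edge), so areas and boundary lengths simply add and each stays a separate island — area = 301.44 mm²; (rotated 20° about Z; rotation is an isometry so areas/perimeters/island counts are preserved). Overall, the cross-section has 2 separate islands. Net area = 301.44 mm².

301.44 mm²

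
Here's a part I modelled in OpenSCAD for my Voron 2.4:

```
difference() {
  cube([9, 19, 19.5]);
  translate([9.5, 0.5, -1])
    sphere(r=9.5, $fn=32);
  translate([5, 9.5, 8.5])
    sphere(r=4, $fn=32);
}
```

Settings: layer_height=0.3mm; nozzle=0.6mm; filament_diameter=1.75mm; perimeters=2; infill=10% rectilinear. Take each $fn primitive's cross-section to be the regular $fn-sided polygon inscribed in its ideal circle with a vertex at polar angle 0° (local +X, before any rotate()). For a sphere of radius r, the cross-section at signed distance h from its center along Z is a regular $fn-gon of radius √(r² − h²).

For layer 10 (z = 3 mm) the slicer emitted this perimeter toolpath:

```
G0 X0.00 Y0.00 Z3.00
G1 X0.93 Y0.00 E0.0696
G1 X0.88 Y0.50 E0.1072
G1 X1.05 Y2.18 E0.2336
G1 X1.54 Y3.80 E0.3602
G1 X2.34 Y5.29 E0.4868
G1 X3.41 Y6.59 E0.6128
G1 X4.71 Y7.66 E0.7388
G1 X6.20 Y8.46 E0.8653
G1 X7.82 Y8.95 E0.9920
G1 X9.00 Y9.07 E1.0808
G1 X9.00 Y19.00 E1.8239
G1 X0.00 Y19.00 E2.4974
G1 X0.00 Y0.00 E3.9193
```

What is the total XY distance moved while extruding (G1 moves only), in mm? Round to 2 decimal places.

Sum the Euclidean lengths of each G1 segment: total = 52.37 mm.

52.37 mm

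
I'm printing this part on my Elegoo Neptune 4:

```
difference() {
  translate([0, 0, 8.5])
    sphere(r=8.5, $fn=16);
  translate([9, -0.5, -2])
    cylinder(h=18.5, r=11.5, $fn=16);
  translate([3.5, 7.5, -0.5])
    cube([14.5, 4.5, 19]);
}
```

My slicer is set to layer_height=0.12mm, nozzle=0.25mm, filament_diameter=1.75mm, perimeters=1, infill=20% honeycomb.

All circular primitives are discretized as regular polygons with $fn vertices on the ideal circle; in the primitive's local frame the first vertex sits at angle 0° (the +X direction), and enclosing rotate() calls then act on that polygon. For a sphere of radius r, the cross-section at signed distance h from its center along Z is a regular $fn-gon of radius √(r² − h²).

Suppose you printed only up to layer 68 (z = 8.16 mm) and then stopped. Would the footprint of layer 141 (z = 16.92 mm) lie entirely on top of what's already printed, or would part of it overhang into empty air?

part overhangs

Compare the two slices. At z = 8.16: the r=8.5 sphere slices to a regular 16-gon of circumradius 8.493 (√(r²−h²) with h=0.34 from center) (area = (16/2)·8.493²·sin(360°/16) = 220.84 mm²); the r=11.5 cylinder at (9, -0.5) contributes a regular 16-gon of circumradius 11.5 (area = (16/2)·11.500²·sin(360°/16) = 404.88 mm²); the cube at (3.5, 7.5) (footprint 14.5×4.5) is included at this height (area 65.25 mm²); After the difference (first − rest): starting from the r=8.5 sphere (220.84 mm²), the r=11.5 cylinder at (9, -0.5) partially overlaps it — only the 130.61 mm² overlap (of its 404.88 mm²) is removed, clipping the outline; the 14.5×4.5 cube at (3.5, 7.5) misses the remaining region (no effect) — area = 90.22 mm². At z = 16.92: the r=8.5 sphere contributes a regular 16-gon of circumradius √(8.5²−8.42²) = 1.163 (area = (16/2)·1.163²·sin(360°/16) = 4.14 mm²); the cylinder at (9, -0.5) is absent (z outside [-2, 16.5]); the 14.5×4.5 cube at (3.5, 7.5) contributes its full rectangle (area 65.25 mm²); Taking the first minus the rest: starting from the r=8.5 sphere (4.14 mm²), the 14.5×4.5 cube at (3.5, 7.5) misses the remaining region (no effect) — area = 4.14 mm². Checking containment: at z = 16.92 the cross-section extends beyond the z = 8.16 cross-section by about 4.14 mm².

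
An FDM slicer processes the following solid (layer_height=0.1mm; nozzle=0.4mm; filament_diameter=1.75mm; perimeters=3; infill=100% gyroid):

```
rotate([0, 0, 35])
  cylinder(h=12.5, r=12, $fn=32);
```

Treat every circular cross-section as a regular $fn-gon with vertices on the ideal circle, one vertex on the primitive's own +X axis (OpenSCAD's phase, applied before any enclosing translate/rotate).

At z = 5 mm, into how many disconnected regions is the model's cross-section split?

1

At z = 5 mm: the cylinder: section is a regular 32-gon, circumradius r=12; (rotated 35° about Z; rotation is an isometry so areas/perimeters/island counts are preserved). The result has 1 disconnected region.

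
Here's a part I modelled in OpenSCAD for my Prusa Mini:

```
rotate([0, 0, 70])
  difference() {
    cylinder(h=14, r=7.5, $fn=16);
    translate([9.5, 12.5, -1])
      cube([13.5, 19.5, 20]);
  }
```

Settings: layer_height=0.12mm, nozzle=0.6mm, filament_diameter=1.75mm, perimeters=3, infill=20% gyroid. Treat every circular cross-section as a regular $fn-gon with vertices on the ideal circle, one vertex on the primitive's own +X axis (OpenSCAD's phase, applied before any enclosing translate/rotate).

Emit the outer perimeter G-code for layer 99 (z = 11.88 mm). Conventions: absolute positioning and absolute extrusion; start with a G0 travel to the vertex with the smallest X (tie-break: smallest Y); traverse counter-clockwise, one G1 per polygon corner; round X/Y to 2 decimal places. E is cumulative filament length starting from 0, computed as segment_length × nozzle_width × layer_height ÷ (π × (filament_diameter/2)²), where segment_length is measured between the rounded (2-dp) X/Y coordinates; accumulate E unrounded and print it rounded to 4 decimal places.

At z = 11.88 mm: the cylinder: section is a regular 16-gon, circumradius r=7.5; the 13.5×19.5 cube at (9.5, 12.5) contributes its full rectangle; Taking the first minus the rest: starting from the r=7.5 cylinder, the 13.5×19.5 cube at (9.5, 12.5) misses the remaining region (no effect) — 1 connected region; (rotated 70° about Z; rotation is an isometry so areas/perimeters/island counts are preserved). The outline is a single polygon with 16 vertices. Extrusion per mm of travel: 0.6 × 0.12 / (π × 0.875²) = 0.029934. Accumulating E over each segment gives final E = 1.4019.

G0 X-7.49 Y-0.33 Z11.88
G1 X-6.80 Y-3.17 E0.0875
G1 X-5.07 Y-5.53 E0.1751
G1 X-2.57 Y-7.05 E0.2627
G1 X0.33 Y-7.49 E0.3505
G1 X3.17 Y-6.80 E0.4379
G1 X5.53 Y-5.07 E0.5255
G1 X7.05 Y-2.57 E0.6131
G1 X7.49 Y0.33 E0.7009
G1 X6.80 Y3.17 E0.7884
G1 X5.07 Y5.53 E0.8760
G1 X2.57 Y7.05 E0.9636
G1 X-0.33 Y7.49 E1.0514
G1 X-3.17 Y6.80 E1.1389
G1 X-5.53 Y5.07 E1.2265
G1 X-7.05 Y2.57 E1.3140
G1 X-7.49 Y-0.33 E1.4019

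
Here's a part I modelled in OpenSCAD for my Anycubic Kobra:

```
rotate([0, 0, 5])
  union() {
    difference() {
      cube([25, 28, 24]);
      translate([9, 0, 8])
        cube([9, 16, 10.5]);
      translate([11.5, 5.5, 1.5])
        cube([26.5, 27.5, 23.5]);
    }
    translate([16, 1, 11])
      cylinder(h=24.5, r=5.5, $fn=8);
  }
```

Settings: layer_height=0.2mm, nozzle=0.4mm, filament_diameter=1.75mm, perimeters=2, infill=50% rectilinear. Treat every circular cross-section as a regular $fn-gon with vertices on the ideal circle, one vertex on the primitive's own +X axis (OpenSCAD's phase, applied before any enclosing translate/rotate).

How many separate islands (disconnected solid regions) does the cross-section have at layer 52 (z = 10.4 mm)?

At z = 10.4 mm: the cube is present — its section is the full 25×28 rectangle; the cube at (9, 0) is present — its section is the full 9×16 rectangle; the 26.5×27.5 cube at (11.5, 5.5) contributes its full rectangle; Taking the first minus the rest: starting from the 25×28 cube, the 9×16 cube at (9, 0) lies inside it touching the edge (removes its full 144.00 mm²); the 26.5×27.5 cube at (11.5, 5.5) partially overlaps it — only the 235.50 mm² overlap (of its 728.75 mm²) is removed, clipping the outline — 2 connected regions; the cylinder at (16, 1) is absent (z outside [11, 35.5]); Taking the union: only the result so far is present, so the union is just that shape — 2 connected regions; (rotated 5° about Z; rotation is an isometry so areas/perimeters/island counts are preserved). Overall, the cross-section has 2 separate islands. Island count = 2.

2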